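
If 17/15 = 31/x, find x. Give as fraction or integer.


Setting up: 17/15 = 31/x
Cross multiply: 17 * x = 15 * 31
17x = 465
x = 465/17
x = 465/17

465/17


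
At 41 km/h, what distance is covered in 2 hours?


Using distance = speed * time
Speed = 41 km/h
Time = 2 hours
Distance = 41 * 2
= 82 km

82


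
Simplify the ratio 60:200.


Find GCD(60, 200)
GCD = 20
Divide both by 20: 60/20 = 3, 200/20 = 10
Simplified ratio = 3:10

3:10


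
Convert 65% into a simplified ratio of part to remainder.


Part = 65%, Remainder = 35%
Ratio = 65:35
GCD(65, 35) = 5
Simplify: 13:7 = 13:7

13:7


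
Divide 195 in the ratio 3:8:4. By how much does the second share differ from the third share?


Total parts = 3 + 8 + 4 = 15
Value per part = 195 / 15 = 13
Shares: 3*13=39, 8*13=104, 4*13=52
Second share = 104, third share = 52
Difference = |104 - 52| = 52

52


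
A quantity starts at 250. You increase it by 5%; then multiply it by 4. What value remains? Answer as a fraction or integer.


Start with 250.
Step 1: Increase by 5%: 250 * 105/100 = 525/2
Step 2: Multiply by 4: 525/2 * 4 = 1050
Final result = 1050

1050


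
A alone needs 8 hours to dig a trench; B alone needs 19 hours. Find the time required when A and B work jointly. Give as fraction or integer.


Rate of A = 1/8 job per hour
Rate of B = 1/19 job per hour
Combined rate = 1/8 + 1/19
Find common denominator: (19 + 8)/(8*19) = 27/152
Combined rate = 27/152 job per hour
Time together = 1 / (27/152) = 152/27 hours

152/27


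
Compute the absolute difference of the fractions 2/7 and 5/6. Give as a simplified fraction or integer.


Simplify: 2/7 = 2/7 and 5/6 = 5/6
Find common denominator: LCD = 42
Convert: 12/42 and 35/42
Difference = |12 - 35|/42 = 23/42
Simplified = 23/42

23/42


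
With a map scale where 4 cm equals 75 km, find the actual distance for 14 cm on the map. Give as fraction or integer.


Map scale: 4 cm = 75 km
Measured distance on map = 14 cm
Set up proportion: 14 * 75 / 4
= 1050 / 4
= 525/2 km

525/2


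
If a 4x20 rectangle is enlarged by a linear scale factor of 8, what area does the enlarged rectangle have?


Original dimensions: 4 x 20
Enlargement factor = 8
New width = 4 * 8 = 32
New height = 20 * 8 = 160
New area = 32 * 160 = 5120

5120


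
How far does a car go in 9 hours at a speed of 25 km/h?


Using distance = speed * time
Speed = 25 km/h
Time = 9 hours
Distance = 25 * 9
= 225 km

225


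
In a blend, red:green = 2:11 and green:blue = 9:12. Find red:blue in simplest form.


Given a:b = 2:11 and b:c = 9:12
Make b consistent. Multiply first ratio by 9: a:b = 18:99
Multiply second ratio by 11: b:c = 99:132
Now b = 99 in both, so a:b:c = 18:99:132
Therefore a:c = 18:132
Simplify by GCD: a:c = 3:22

3:22


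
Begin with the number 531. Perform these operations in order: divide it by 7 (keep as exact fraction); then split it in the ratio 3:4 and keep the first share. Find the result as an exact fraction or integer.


Start with 531.
Step 1: Divide by 7: 531 / 7 = 531/7
Step 2: Split 3:4, first share = 531/7 * 3/7 = 1593/49
Final result = 1593/49

1593/49


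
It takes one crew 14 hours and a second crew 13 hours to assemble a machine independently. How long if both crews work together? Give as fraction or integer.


Rate of A = 1/14 job per hour
Rate of B = 1/13 job per hour
Combined rate = 1/14 + 1/13
Find common denominator: (13 + 14)/(14*13) = 27/182
Combined rate = 27/182 job per hour
Time together = 1 / (27/182) = 182/27 hours

182/27


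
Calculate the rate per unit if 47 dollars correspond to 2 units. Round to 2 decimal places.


Total dollars = 47
Number of units = 2
Unit rate = 47 / 2
= 23.50 dollars per unit

23.50


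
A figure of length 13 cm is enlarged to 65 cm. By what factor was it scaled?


Original length = 13 cm
Scaled length = 65 cm
Scale factor = 65 / 13
= 5

5


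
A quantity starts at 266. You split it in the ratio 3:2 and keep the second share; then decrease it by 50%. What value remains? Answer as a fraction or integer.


Start with 266.
Step 1: Split 3:2, second share = 266 * 2/5 = 532/5
Step 2: Decrease by 50%: 532/5 * 50/100 = 266/5
Final result = 266/5

266/5


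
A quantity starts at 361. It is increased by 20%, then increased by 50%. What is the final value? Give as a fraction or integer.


Start: 361
Step 1: increase by 20% => multiply by 120/100
  361 * 120/100 = 2166/5
Step 2: increase by 50% => multiply by 150/100
  2166/5 * 150/100 = 3249/5
Final value = 3249/5

3249/5


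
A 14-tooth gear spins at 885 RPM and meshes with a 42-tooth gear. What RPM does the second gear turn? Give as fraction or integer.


Gear ratio: teeth_A * RPM_A = teeth_B * RPM_B
14 * 885 = 42 * RPM_B
12390 = 42 * RPM_B
RPM_B = 12390 / 42
RPM_B = 295

295


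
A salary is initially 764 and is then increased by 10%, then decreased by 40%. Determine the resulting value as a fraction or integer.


Start: 764
Step 1: increase by 10% => multiply by 110/100
  764 * 110/100 = 4202/5
Step 2: decrease by 40% => multiply by 60/100
  4202/5 * 60/100 = 12606/25
Final value = 12606/25

12606/25


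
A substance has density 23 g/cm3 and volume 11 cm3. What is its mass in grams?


Using mass = density * volume
Density = 23 g/cm3
Volume = 11 cm3
Mass = 23 * 11
= 253 g

253


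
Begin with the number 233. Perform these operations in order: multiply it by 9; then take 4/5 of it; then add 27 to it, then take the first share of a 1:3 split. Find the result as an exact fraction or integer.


Start with 233.
Step 1: Multiply by 9: 233 * 9 = 2097
Step 2: Take 4/5: 2097 * 4/5 = 8388/5
Step 3: Add 27: 8388/5+27=8523/5; split 1:3 first = 8523/5*1/4 = 8523/20
Final result = 8523/20

8523/20


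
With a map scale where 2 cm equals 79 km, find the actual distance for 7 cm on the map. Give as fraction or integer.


Map scale: 2 cm = 79 km
Measured distance on map = 7 cm
Set up proportion: 7 * 79 / 2
= 553 / 2
= 553/2 km

553/2


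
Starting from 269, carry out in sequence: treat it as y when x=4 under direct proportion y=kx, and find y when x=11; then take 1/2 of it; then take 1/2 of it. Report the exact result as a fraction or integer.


Start with 269.
Step 1: Direct prop: k = (269)/4; new y = k*11 = 269*11/4 = 2959/4
Step 2: Take 1/2: 2959/4 * 1/2 = 2959/8
Step 3: Take 1/2: 2959/8 * 1/2 = 2959/16
Final result = 2959/16

2959/16


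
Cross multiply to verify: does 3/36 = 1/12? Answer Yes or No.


Cross multiply to check 3/36 = 1/12
Left cross product: 3 * 12 = 36
Right cross product: 36 * 1 = 36
36 = 36
Equal, so proportions match => Yes

Yes


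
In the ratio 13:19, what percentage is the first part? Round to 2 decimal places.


Total parts = 13 + 19 = 32
First part fraction = 13/32
Percentage = (13/32) * 100
= 0.40625 * 100
= 40.63%

40.63


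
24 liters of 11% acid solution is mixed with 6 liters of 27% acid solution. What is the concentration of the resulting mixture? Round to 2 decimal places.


Solute in mixture 1 = 11% of 24 L = 24*11/100 = 66/25 L
Solute in mixture 2 = 27% of 6 L = 6*27/100 = 81/50 L
Total solute = 66/25 + 81/50 = 213/50 L
Total volume = 24 + 6 = 30 L
Final concentration = 213/50/30 * 100 = 14.20%

14.20


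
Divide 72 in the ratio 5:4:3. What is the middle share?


Ratio = 5:4:3
Total parts = 5 + 4 + 3 = 12
Value per part = 72 / 12 = 6
First share = 5 * 6 = 30
Middle share = 4 * 6 = 24
Third share = 3 * 6 = 18

24


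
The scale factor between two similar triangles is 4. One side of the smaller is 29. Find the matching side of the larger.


Similar triangles have proportional sides
Scale factor = 4
Smaller side = 29
Corresponding larger side = 29 * 4
= 116

116


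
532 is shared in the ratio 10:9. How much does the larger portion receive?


Total parts = 10 + 9 = 19
Value per part = 532 / 19 = 28
First share = 10 * 28 = 280
Second share = 9 * 28 = 252
Larger share = 280

280


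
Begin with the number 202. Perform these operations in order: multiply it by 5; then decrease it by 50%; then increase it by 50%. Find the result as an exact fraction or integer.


Start with 202.
Step 1: Multiply by 5: 202 * 5 = 1010
Step 2: Decrease by 50%: 1010 * 50/100 = 505
Step 3: Increase by 50%: 505 * 150/100 = 1515/2
Final result = 1515/2

1515/2


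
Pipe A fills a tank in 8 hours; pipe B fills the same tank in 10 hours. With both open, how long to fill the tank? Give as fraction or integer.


Rate of A = 1/8 job per hour
Rate of B = 1/10 job per hour
Combined rate = 1/8 + 1/10
Find common denominator: (10 + 8)/(8*10) = 18/80
Combined rate = 9/40 job per hour
Time together = 1 / (9/40) = 40/9 hours

40/9


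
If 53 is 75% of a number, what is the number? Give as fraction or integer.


Given: 53 is 75% of the whole
Set up: 53 = 75/100 * whole
whole = 53 * 100 / 75
whole = 5300 / 75
whole = 212/3

212/3


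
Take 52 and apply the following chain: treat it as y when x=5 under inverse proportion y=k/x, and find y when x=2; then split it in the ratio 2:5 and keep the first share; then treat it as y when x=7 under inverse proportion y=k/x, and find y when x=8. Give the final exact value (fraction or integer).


Start with 52.
Step 1: Inverse prop: k = (52)*5; new y = k/2 = 52*5/2 = 130
Step 2: Split 2:5, first share = 130 * 2/7 = 260/7
Step 3: Inverse prop: k = (260/7)*7; new y = k/8 = 260/7*7/8 = 65/2
Final result = 65/2

65/2


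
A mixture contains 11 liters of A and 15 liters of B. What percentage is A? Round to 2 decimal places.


Volume of A = 11 L
Volume of B = 15 L
Total volume = 11 + 15 = 26 L
Percentage of A = (11/26) * 100
= 42.31%

42.31


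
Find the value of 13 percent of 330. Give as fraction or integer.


Compute 13% of 330
Convert percentage: 13% = 13/100
Multiply: 330 * 13/100
= 4290/100
= 429/10

429/10


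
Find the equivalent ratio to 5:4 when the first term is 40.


Original ratio: 5:4
First term target: 40
Scale factor = 40 / 5 = 8
Multiply second term: 4 * 8 = 32
Equivalent ratio = 40:32

40:32


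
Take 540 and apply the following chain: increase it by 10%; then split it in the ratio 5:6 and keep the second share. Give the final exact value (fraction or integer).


Start with 540.
Step 1: Increase by 10%: 540 * 110/100 = 594
Step 2: Split 5:6, second share = 594 * 6/11 = 324
Final result = 324

324


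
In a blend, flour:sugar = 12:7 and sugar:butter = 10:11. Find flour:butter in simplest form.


Given a:b = 12:7 and b:c = 10:11
Make b consistent. Multiply first ratio by 10: a:b = 120:70
Multiply second ratio by 7: b:c = 70:77
Now b = 70 in both, so a:b:c = 120:70:77
Therefore a:c = 120:77
Simplify by GCD: a:c = 120:77

120:77


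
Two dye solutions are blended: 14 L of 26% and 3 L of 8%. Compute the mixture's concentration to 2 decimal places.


Solute in mixture 1 = 26% of 14 L = 14*26/100 = 91/25 L
Solute in mixture 2 = 8% of 3 L = 3*8/100 = 6/25 L
Total solute = 91/25 + 6/25 = 97/25 L
Total volume = 14 + 3 = 17 L
Final concentration = 97/25/17 * 100 = 22.82%

22.82


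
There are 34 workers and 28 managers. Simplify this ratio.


Find GCD(34, 28)
GCD = 2
Divide both by 2: 34/2 = 17, 28/2 = 14
Simplified ratio = 17:14

17:14


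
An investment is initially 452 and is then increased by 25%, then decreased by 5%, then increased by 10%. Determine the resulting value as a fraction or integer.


Start: 452
Step 1: increase by 25% => multiply by 125/100
  452 * 125/100 = 565
Step 2: decrease by 5% => multiply by 95/100
  565 * 95/100 = 2147/4
Step 3: increase by 10% => multiply by 110/100
  2147/4 * 110/100 = 23617/40
Final value = 23617/40

23617/40


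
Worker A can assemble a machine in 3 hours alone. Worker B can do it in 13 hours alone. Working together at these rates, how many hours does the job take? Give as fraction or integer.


Rate of A = 1/3 job per hour
Rate of B = 1/13 job per hour
Combined rate = 1/3 + 1/13
Find common denominator: (13 + 3)/(3*13) = 16/39
Combined rate = 16/39 job per hour
Time together = 1 / (16/39) = 39/16 hours

39/16


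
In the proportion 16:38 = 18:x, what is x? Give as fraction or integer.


Setting up: 16/38 = 18/x
Cross multiply: 16 * x = 38 * 18
16x = 684
x = 684/16
x = 171/4

171/4


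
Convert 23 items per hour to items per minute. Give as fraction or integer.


Converting from per hour to per minute
Rate = 23 items per hour
Divide by 60: 23/60
= 23/60 items per minute

23/60


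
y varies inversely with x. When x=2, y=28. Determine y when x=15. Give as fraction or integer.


Inverse proportion: y = k/x
Find k: k = 2 * 28 = 56
Compute y at x=15: y = 56/15
y = 56/15

56/15


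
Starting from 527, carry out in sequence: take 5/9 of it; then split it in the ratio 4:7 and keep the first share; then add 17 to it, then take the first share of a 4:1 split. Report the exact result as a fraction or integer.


Start with 527.
Step 1: Take 5/9: 527 * 5/9 = 2635/9
Step 2: Split 4:7, first share = 2635/9 * 4/11 = 10540/99
Step 3: Add 17: 10540/99+17=12223/99; split 4:1 first = 12223/99*4/5 = 48892/495
Final result = 48892/495

48892/495


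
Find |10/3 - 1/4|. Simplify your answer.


Simplify: 10/3 = 10/3 and 1/4 = 1/4
Find common denominator: LCD = 12
Convert: 40/12 and 3/12
Difference = |40 - 3|/12 = 37/12
Simplified = 37/12

37/12


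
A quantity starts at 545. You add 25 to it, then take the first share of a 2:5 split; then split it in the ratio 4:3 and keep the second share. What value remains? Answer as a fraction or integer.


Start with 545.
Step 1: Add 25: 545+25=570; split 2:5 first = 570*2/7 = 1140/7
Step 2: Split 4:3, second share = 1140/7 * 3/7 = 3420/49
Final result = 3420/49

3420/49


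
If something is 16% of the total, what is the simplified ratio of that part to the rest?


Part = 16%, Remainder = 84%
Ratio = 16:84
GCD(16, 84) = 4
Simplify: 4:21 = 4:21

4:21


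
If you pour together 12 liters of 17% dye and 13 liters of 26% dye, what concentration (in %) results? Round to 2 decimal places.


Solute in mixture 1 = 17% of 12 L = 12*17/100 = 51/25 L
Solute in mixture 2 = 26% of 13 L = 13*26/100 = 169/50 L
Total solute = 51/25 + 169/50 = 271/50 L
Total volume = 12 + 13 = 25 L
Final concentration = 271/50/25 * 100 = 21.68%

21.68


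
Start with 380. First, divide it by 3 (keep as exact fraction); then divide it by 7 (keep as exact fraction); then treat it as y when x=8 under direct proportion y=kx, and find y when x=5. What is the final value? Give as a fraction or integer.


Start with 380.
Step 1: Divide by 3: 380 / 3 = 380/3
Step 2: Divide by 7: 380/3 / 7 = 380/21
Step 3: Direct prop: k = (380/21)/8; new y = k*5 = 380/21*5/8 = 475/42
Final result = 475/42

475/42


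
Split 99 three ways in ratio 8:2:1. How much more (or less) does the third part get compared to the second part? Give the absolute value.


Total parts = 8 + 2 + 1 = 11
Value per part = 99 / 11 = 9
Shares: 8*9=72, 2*9=18, 1*9=9
Third share = 9, second share = 18
Difference = |9 - 18| = 9

9


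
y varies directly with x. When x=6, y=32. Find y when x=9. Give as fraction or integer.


Direct proportion: y = kx
Find k: k = 32/6 = 16/3
Compute y at x=9: y = 16/3 * 9
y = 48

48


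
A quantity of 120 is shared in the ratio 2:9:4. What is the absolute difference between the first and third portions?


Total parts = 2 + 9 + 4 = 15
Value per part = 120 / 15 = 8
Shares: 2*8=16, 9*8=72, 4*8=32
First share = 16, third share = 32
Difference = |16 - 32| = 16

16


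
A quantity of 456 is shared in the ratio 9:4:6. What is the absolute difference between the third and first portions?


Total parts = 9 + 4 + 6 = 19
Value per part = 456 / 19 = 24
Shares: 9*24=216, 4*24=96, 6*24=144
Third share = 144, first share = 216
Difference = |144 - 216| = 72

72


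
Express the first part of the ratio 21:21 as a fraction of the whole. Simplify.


Total parts = 21 + 21 = 42
First part fraction = 21/42
Simplify: 21/42 = 1/2

1/2


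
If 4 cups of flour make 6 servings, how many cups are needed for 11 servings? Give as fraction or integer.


Original: 4 cups for 6 servings
Target servings = 11
Scaling factor = 11/6
New amount = 4 * 11/6
= 44/6
= 22/3 cups

22/3


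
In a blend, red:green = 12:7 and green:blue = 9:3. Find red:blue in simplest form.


Given a:b = 12:7 and b:c = 9:3
Make b consistent. Multiply first ratio by 9: a:b = 108:63
Multiply second ratio by 7: b:c = 63:21
Now b = 63 in both, so a:b:c = 108:63:21
Therefore a:c = 108:21
Simplify by GCD: a:c = 36:7

36:7


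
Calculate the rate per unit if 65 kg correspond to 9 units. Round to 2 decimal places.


Total kg = 65
Number of units = 9
Unit rate = 65 / 9
= 7.22 kg per unit

7.22


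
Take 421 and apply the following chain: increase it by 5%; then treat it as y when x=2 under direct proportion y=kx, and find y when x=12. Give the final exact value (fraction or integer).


Start with 421.
Step 1: Increase by 5%: 421 * 105/100 = 8841/20
Step 2: Direct prop: k = (8841/20)/2; new y = k*12 = 8841/20*12/2 = 26523/10
Final result = 26523/10

26523/10


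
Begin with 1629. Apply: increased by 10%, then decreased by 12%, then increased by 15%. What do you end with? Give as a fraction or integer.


Start: 1629
Step 1: increase by 10% => multiply by 110/100
  1629 * 110/100 = 17919/10
Step 2: decrease by 12% => multiply by 88/100
  17919/10 * 88/100 = 197109/125
Step 3: increase by 15% => multiply by 115/100
  197109/125 * 115/100 = 4533507/2500
Final value = 4533507/2500

4533507/2500


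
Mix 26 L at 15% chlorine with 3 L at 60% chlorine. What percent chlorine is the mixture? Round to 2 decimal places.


Solute in mixture 1 = 15% of 26 L = 26*15/100 = 39/10 L
Solute in mixture 2 = 60% of 3 L = 3*60/100 = 9/5 L
Total solute = 39/10 + 9/5 = 57/10 L
Total volume = 26 + 3 = 29 L
Final concentration = 57/10/29 * 100 = 19.66%

19.66


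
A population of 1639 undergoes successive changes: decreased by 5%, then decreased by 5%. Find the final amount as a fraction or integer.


Start: 1639
Step 1: decrease by 5% => multiply by 95/100
  1639 * 95/100 = 31141/20
Step 2: decrease by 5% => multiply by 95/100
  31141/20 * 95/100 = 591679/400
Final value = 591679/400

591679/400


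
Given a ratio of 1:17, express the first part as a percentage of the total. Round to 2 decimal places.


Total parts = 1 + 17 = 18
First part fraction = 1/18
Percentage = (1/18) * 100
= 0.055556 * 100
= 5.56%

5.56


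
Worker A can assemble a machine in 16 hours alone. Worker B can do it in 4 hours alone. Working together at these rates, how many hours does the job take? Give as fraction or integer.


Rate of A = 1/16 job per hour
Rate of B = 1/4 job per hour
Combined rate = 1/16 + 1/4
Find common denominator: (4 + 16)/(16*4) = 20/64
Combined rate = 5/16 job per hour
Time together = 1 / (5/16) = 16/5 hours

16/5


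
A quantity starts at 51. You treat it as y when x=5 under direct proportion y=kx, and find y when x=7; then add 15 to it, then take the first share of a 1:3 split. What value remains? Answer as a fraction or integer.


Start with 51.
Step 1: Direct prop: k = (51)/5; new y = k*7 = 51*7/5 = 357/5
Step 2: Add 15: 357/5+15=432/5; split 1:3 first = 432/5*1/4 = 108/5
Final result = 108/5

108/5


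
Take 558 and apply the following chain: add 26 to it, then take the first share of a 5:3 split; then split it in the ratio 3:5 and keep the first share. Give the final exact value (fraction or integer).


Start with 558.
Step 1: Add 26: 558+26=584; split 5:3 first = 584*5/8 = 365
Step 2: Split 3:5, first share = 365 * 3/8 = 1095/8
Final result = 1095/8

1095/8


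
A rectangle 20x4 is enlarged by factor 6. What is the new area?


Original dimensions: 20 x 4
Enlargement factor = 6
New width = 20 * 6 = 120
New height = 4 * 6 = 24
New area = 120 * 24 = 2880

2880


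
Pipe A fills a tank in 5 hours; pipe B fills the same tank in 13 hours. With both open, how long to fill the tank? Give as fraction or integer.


Rate of A = 1/5 job per hour
Rate of B = 1/13 job per hour
Combined rate = 1/5 + 1/13
Find common denominator: (13 + 5)/(5*13) = 18/65
Combined rate = 18/65 job per hour
Time together = 1 / (18/65) = 65/18 hours

65/18


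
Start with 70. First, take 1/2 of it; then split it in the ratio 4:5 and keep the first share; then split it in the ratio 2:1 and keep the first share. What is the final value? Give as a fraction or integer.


Start with 70.
Step 1: Take 1/2: 70 * 1/2 = 35
Step 2: Split 4:5, first share = 35 * 4/9 = 140/9
Step 3: Split 2:1, first share = 140/9 * 2/3 = 280/27
Final result = 280/27

280/27


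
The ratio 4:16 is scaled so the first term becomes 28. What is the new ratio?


Original ratio: 4:16
First term target: 28
Scale factor = 28 / 4 = 7
Multiply second term: 16 * 7 = 112
Equivalent ratio = 28:112

28:112


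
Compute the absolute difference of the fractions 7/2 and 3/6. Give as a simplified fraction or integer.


Simplify: 7/2 = 7/2 and 3/6 = 1/2
Find common denominator: LCD = 2
Convert: 7/2 and 1/2
Difference = |7 - 1|/2 = 6/2
Simplified = 3

3


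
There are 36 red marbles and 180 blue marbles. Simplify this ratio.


Find GCD(36, 180)
GCD = 36
Divide both by 36: 36/36 = 1, 180/36 = 5
Simplified ratio = 1:5

1:5


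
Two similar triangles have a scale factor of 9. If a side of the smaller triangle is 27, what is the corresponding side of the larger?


Similar triangles have proportional sides
Scale factor = 9
Smaller side = 27
Corresponding larger side = 27 * 9
= 243

243


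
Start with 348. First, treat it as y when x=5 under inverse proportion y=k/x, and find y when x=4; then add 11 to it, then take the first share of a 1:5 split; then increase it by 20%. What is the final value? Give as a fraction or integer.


Start with 348.
Step 1: Inverse prop: k = (348)*5; new y = k/4 = 348*5/4 = 435
Step 2: Add 11: 435+11=446; split 1:5 first = 446*1/6 = 223/3
Step 3: Increase by 20%: 223/3 * 120/100 = 446/5
Final result = 446/5

446/5


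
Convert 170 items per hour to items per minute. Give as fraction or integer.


Converting from per hour to per minute
Rate = 170 items per hour
Divide by 60: 170/60
= 17/6 items per minute

17/6


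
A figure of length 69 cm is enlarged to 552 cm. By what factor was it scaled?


Original length = 69 cm
Scaled length = 552 cm
Scale factor = 552 / 69
= 8

8


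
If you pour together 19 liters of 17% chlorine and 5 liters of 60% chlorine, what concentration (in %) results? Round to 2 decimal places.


Solute in mixture 1 = 17% of 19 L = 19*17/100 = 323/100 L
Solute in mixture 2 = 60% of 5 L = 5*60/100 = 3 L
Total solute = 323/100 + 3 = 623/100 L
Total volume = 19 + 5 = 24 L
Final concentration = 623/100/24 * 100 = 25.96%

25.96


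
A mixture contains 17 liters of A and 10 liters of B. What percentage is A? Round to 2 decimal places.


Volume of A = 17 L
Volume of B = 10 L
Total volume = 17 + 10 = 27 L
Percentage of A = (17/27) * 100
= 62.96%

62.96


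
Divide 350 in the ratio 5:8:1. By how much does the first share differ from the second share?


Total parts = 5 + 8 + 1 = 14
Value per part = 350 / 14 = 25
Shares: 5*25=125, 8*25=200, 1*25=25
First share = 125, second share = 200
Difference = |125 - 200| = 75

75


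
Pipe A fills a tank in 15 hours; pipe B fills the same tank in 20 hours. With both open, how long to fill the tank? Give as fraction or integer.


Rate of A = 1/15 job per hour
Rate of B = 1/20 job per hour
Combined rate = 1/15 + 1/20
Find common denominator: (20 + 15)/(15*20) = 35/300
Combined rate = 7/60 job per hour
Time together = 1 / (7/60) = 60/7 hours

60/7


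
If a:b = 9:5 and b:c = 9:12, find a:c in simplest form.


Given a:b = 9:5 and b:c = 9:12
Make b consistent. Multiply first ratio by 9: a:b = 81:45
Multiply second ratio by 5: b:c = 45:60
Now b = 45 in both, so a:b:c = 81:45:60
Therefore a:c = 81:60
Simplify by GCD: a:c = 27:20

27:20


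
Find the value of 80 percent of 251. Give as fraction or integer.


Compute 80% of 251
Convert percentage: 80% = 80/100
Multiply: 251 * 80/100
= 20080/100
= 1004/5

1004/5


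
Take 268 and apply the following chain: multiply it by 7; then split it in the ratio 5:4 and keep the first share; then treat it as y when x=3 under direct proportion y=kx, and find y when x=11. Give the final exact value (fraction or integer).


Start with 268.
Step 1: Multiply by 7: 268 * 7 = 1876
Step 2: Split 5:4, first share = 1876 * 5/9 = 9380/9
Step 3: Direct prop: k = (9380/9)/3; new y = k*11 = 9380/9*11/3 = 103180/27
Final result = 103180/27

103180/27


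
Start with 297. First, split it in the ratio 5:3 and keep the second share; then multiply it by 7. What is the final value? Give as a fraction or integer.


Start with 297.
Step 1: Split 5:3, second share = 297 * 3/8 = 891/8
Step 2: Multiply by 7: 891/8 * 7 = 6237/8
Final result = 6237/8

6237/8


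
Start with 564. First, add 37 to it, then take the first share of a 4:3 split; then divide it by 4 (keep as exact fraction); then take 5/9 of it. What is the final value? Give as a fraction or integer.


Start with 564.
Step 1: Add 37: 564+37=601; split 4:3 first = 601*4/7 = 2404/7
Step 2: Divide by 4: 2404/7 / 4 = 601/7
Step 3: Take 5/9: 601/7 * 5/9 = 3005/63
Final result = 3005/63

3005/63


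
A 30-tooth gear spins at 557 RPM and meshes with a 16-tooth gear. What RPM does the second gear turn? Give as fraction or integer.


Gear ratio: teeth_A * RPM_A = teeth_B * RPM_B
30 * 557 = 16 * RPM_B
16710 = 16 * RPM_B
RPM_B = 16710 / 16
RPM_B = 8355/8

8355/8


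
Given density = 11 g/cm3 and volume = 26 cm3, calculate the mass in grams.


Using mass = density * volume
Density = 11 g/cm3
Volume = 26 cm3
Mass = 11 * 26
= 286 g

286


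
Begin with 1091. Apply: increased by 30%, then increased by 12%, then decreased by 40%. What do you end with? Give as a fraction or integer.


Start: 1091
Step 1: increase by 30% => multiply by 130/100
  1091 * 130/100 = 14183/10
Step 2: increase by 12% => multiply by 112/100
  14183/10 * 112/100 = 198562/125
Step 3: decrease by 40% => multiply by 60/100
  198562/125 * 60/100 = 595686/625
Final value = 595686/625

595686/625


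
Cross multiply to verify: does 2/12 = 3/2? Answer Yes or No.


Cross multiply to check 2/12 = 3/2
Left cross product: 2 * 2 = 4
Right cross product: 12 * 3 = 36
4 != 36
Not equal, so proportions differ => No

No


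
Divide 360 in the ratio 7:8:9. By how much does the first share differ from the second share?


Total parts = 7 + 8 + 9 = 24
Value per part = 360 / 24 = 15
Shares: 7*15=105, 8*15=120, 9*15=135
First share = 105, second share = 120
Difference = |105 - 120| = 15

15


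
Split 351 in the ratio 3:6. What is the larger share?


Total parts = 3 + 6 = 9
Value per part = 351 / 9 = 39
First share = 3 * 39 = 117
Second share = 6 * 39 = 234
Larger share = 234

234


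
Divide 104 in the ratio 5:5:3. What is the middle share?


Ratio = 5:5:3
Total parts = 5 + 5 + 3 = 13
Value per part = 104 / 13 = 8
First share = 5 * 8 = 40
Middle share = 5 * 8 = 40
Third share = 3 * 8 = 24

40


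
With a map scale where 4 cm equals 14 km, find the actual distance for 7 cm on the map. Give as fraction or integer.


Map scale: 4 cm = 14 km
Measured distance on map = 7 cm
Set up proportion: 7 * 14 / 4
= 98 / 4
= 49/2 km

49/2


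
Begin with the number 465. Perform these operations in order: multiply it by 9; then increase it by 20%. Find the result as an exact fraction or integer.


Start with 465.
Step 1: Multiply by 9: 465 * 9 = 4185
Step 2: Increase by 20%: 4185 * 120/100 = 5022
Final result = 5022

5022


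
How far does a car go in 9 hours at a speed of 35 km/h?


Using distance = speed * time
Speed = 35 km/h
Time = 9 hours
Distance = 35 * 9
= 315 km

315


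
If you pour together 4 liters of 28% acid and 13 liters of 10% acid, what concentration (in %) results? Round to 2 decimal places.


Solute in mixture 1 = 28% of 4 L = 4*28/100 = 28/25 L
Solute in mixture 2 = 10% of 13 L = 13*10/100 = 13/10 L
Total solute = 28/25 + 13/10 = 121/50 L
Total volume = 4 + 13 = 17 L
Final concentration = 121/50/17 * 100 = 14.24%

14.24


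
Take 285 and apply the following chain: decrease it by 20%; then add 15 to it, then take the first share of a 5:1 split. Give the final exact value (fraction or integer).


Start with 285.
Step 1: Decrease by 20%: 285 * 80/100 = 228
Step 2: Add 15: 228+15=243; split 5:1 first = 243*5/6 = 405/2
Final result = 405/2

405/2


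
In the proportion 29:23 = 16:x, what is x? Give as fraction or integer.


Setting up: 29/23 = 16/x
Cross multiply: 29 * x = 23 * 16
29x = 368
x = 368/29
x = 368/29

368/29


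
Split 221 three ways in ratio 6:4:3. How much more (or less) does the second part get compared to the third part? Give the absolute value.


Total parts = 6 + 4 + 3 = 13
Value per part = 221 / 13 = 17
Shares: 6*17=102, 4*17=68, 3*17=51
Second share = 68, third share = 51
Difference = |68 - 51| = 17

17


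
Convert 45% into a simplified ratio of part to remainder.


Part = 45%, Remainder = 55%
Ratio = 45:55
GCD(45, 55) = 5
Simplify: 9:11 = 9:11

9:11


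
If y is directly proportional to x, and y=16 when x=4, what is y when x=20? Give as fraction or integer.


Direct proportion: y = kx
Find k: k = 16/4 = 4
Compute y at x=20: y = 4 * 20
y = 80

80


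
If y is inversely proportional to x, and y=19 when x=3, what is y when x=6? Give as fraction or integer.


Inverse proportion: y = k/x
Find k: k = 3 * 19 = 57
Compute y at x=6: y = 57/6
y = 19/2

19/2


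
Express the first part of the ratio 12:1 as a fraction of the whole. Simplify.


Total parts = 12 + 1 = 13
First part fraction = 12/13
Simplify: 12/13 = 12/13

12/13


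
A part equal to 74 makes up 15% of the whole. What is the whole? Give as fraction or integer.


Given: 74 is 15% of the whole
Set up: 74 = 15/100 * whole
whole = 74 * 100 / 15
whole = 7400 / 15
whole = 1480/3

1480/3


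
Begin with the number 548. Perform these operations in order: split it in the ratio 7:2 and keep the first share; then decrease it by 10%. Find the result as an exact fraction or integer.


Start with 548.
Step 1: Split 7:2, first share = 548 * 7/9 = 3836/9
Step 2: Decrease by 10%: 3836/9 * 90/100 = 1918/5
Final result = 1918/5

1918/5


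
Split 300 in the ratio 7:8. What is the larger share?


Total parts = 7 + 8 = 15
Value per part = 300 / 15 = 20
First share = 7 * 20 = 140
Second share = 8 * 20 = 160
Larger share = 160

160


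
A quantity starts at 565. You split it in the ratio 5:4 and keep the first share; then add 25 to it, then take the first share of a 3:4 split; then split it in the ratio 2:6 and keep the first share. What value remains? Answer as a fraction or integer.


Start with 565.
Step 1: Split 5:4, first share = 565 * 5/9 = 2825/9
Step 2: Add 25: 2825/9+25=3050/9; split 3:4 first = 3050/9*3/7 = 3050/21
Step 3: Split 2:6, first share = 3050/21 * 2/8 = 1525/42
Final result = 1525/42

1525/42


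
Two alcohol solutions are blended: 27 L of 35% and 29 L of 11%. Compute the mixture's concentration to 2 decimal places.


Solute in mixture 1 = 35% of 27 L = 27*35/100 = 189/20 L
Solute in mixture 2 = 11% of 29 L = 29*11/100 = 319/100 L
Total solute = 189/20 + 319/100 = 316/25 L
Total volume = 27 + 29 = 56 L
Final concentration = 316/25/56 * 100 = 22.57%

22.57


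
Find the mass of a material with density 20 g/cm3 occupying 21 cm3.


Using mass = density * volume
Density = 20 g/cm3
Volume = 21 cm3
Mass = 20 * 21
= 420 g

420


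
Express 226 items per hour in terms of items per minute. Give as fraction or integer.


Converting from per hour to per minute
Rate = 226 items per hour
Divide by 60: 226/60
= 113/30 items per minute

113/30


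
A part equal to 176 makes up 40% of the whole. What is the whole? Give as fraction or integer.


Given: 176 is 40% of the whole
Set up: 176 = 40/100 * whole
whole = 176 * 100 / 40
whole = 17600 / 40
whole = 440

440


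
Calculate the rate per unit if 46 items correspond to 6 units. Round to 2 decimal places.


Total items = 46
Number of units = 6
Unit rate = 46 / 6
= 7.67 items per unit

7.67


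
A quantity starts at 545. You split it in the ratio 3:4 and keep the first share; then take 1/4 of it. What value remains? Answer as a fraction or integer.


Start with 545.
Step 1: Split 3:4, first share = 545 * 3/7 = 1635/7
Step 2: Take 1/4: 1635/7 * 1/4 = 1635/28
Final result = 1635/28

1635/28


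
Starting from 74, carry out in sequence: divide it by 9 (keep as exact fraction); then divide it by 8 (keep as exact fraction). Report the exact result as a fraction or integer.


Start with 74.
Step 1: Divide by 9: 74 / 9 = 74/9
Step 2: Divide by 8: 74/9 / 8 = 37/36
Final result = 37/36

37/36


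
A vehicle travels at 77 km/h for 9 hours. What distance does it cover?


Using distance = speed * time
Speed = 77 km/h
Time = 9 hours
Distance = 77 * 9
= 693 km

693


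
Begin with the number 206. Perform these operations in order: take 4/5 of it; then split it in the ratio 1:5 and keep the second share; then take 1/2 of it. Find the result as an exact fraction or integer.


Start with 206.
Step 1: Take 4/5: 206 * 4/5 = 824/5
Step 2: Split 1:5, second share = 824/5 * 5/6 = 412/3
Step 3: Take 1/2: 412/3 * 1/2 = 206/3
Final result = 206/3

206/3


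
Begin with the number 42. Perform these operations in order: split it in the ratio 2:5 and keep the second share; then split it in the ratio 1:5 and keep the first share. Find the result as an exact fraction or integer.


Start with 42.
Step 1: Split 2:5, second share = 42 * 5/7 = 30
Step 2: Split 1:5, first share = 30 * 1/6 = 5
Final result = 5

5


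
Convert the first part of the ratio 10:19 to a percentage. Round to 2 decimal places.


Total parts = 10 + 19 = 29
First part fraction = 10/29
Percentage = (10/29) * 100
= 0.344828 * 100
= 34.48%

34.48


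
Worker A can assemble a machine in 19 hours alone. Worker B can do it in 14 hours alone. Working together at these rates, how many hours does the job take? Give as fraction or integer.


Rate of A = 1/19 job per hour
Rate of B = 1/14 job per hour
Combined rate = 1/19 + 1/14
Find common denominator: (14 + 19)/(19*14) = 33/266
Combined rate = 33/266 job per hour
Time together = 1 / (33/266) = 266/33 hours

266/33


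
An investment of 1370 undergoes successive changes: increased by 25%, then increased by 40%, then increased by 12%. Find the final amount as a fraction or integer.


Start: 1370
Step 1: increase by 25% => multiply by 125/100
  1370 * 125/100 = 3425/2
Step 2: increase by 40% => multiply by 140/100
  3425/2 * 140/100 = 4795/2
Step 3: increase by 12% => multiply by 112/100
  4795/2 * 112/100 = 13426/5
Final value = 13426/5

13426/5


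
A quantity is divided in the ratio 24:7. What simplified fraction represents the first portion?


Total parts = 24 + 7 = 31
First part fraction = 24/31
Simplify: 24/31 = 24/31

24/31


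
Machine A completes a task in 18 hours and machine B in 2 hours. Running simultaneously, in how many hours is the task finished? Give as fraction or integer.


Rate of A = 1/18 job per hour
Rate of B = 1/2 job per hour
Combined rate = 1/18 + 1/2
Find common denominator: (2 + 18)/(18*2) = 20/36
Combined rate = 5/9 job per hour
Time together = 1 / (5/9) = 9/5 hours

9/5


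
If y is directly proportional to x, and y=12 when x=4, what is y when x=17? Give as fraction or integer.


Direct proportion: y = kx
Find k: k = 12/4 = 3
Compute y at x=17: y = 3 * 17
y = 51

51


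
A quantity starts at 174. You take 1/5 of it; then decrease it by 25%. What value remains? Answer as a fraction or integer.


Start with 174.
Step 1: Take 1/5: 174 * 1/5 = 174/5
Step 2: Decrease by 25%: 174/5 * 75/100 = 261/10
Final result = 261/10

261/10


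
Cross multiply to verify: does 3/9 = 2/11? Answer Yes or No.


Cross multiply to check 3/9 = 2/11
Left cross product: 3 * 11 = 33
Right cross product: 9 * 2 = 18
33 != 18
Not equal, so proportions differ => No

No


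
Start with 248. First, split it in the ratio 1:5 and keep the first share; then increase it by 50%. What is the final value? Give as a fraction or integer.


Start with 248.
Step 1: Split 1:5, first share = 248 * 1/6 = 124/3
Step 2: Increase by 50%: 124/3 * 150/100 = 62
Final result = 62

62


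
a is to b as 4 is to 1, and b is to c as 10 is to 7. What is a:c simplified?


Given a:b = 4:1 and b:c = 10:7
Make b consistent. Multiply first ratio by 10: a:b = 40:10
Multiply second ratio by 1: b:c = 10:7
Now b = 10 in both, so a:b:c = 40:10:7
Therefore a:c = 40:7
Simplify by GCD: a:c = 40:7

40:7


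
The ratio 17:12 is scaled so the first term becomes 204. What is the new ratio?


Original ratio: 17:12
First term target: 204
Scale factor = 204 / 17 = 12
Multiply second term: 12 * 12 = 144
Equivalent ratio = 204:144

204:144


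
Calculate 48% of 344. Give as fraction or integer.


Compute 48% of 344
Convert percentage: 48% = 48/100
Multiply: 344 * 48/100
= 16512/100
= 4128/25

4128/25


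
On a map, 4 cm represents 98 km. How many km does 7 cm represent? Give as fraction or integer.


Map scale: 4 cm = 98 km
Measured distance on map = 7 cm
Set up proportion: 7 * 98 / 4
= 686 / 4
= 343/2 km

343/2


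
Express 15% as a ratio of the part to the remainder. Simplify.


Part = 15%, Remainder = 85%
Ratio = 15:85
GCD(15, 85) = 5
Simplify: 3:17 = 3:17

3:17


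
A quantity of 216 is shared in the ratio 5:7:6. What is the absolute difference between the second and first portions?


Total parts = 5 + 7 + 6 = 18
Value per part = 216 / 18 = 12
Shares: 5*12=60, 7*12=84, 6*12=72
Second share = 84, first share = 60
Difference = |84 - 60| = 24

24


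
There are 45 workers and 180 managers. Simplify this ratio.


Find GCD(45, 180)
GCD = 45
Divide both by 45: 45/45 = 1, 180/45 = 4
Simplified ratio = 1:4

1:4


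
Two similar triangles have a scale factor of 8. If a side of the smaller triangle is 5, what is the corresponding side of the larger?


Similar triangles have proportional sides
Scale factor = 8
Smaller side = 5
Corresponding larger side = 5 * 8
= 40

40


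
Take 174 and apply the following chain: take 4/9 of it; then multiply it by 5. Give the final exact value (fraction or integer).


Start with 174.
Step 1: Take 4/9: 174 * 4/9 = 232/3
Step 2: Multiply by 5: 232/3 * 5 = 1160/3
Final result = 1160/3

1160/3


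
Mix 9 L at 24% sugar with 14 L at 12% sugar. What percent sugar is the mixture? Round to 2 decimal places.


Solute in mixture 1 = 24% of 9 L = 9*24/100 = 54/25 L
Solute in mixture 2 = 12% of 14 L = 14*12/100 = 42/25 L
Total solute = 54/25 + 42/25 = 96/25 L
Total volume = 9 + 14 = 23 L
Final concentration = 96/25/23 * 100 = 16.70%

16.70


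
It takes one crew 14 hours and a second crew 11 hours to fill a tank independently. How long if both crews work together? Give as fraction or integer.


Rate of A = 1/14 job per hour
Rate of B = 1/11 job per hour
Combined rate = 1/14 + 1/11
Find common denominator: (11 + 14)/(14*11) = 25/154
Combined rate = 25/154 job per hour
Time together = 1 / (25/154) = 154/25 hours

154/25


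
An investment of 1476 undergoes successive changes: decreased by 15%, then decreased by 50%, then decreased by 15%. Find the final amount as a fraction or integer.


Start: 1476
Step 1: decrease by 15% => multiply by 85/100
  1476 * 85/100 = 6273/5
Step 2: decrease by 50% => multiply by 50/100
  6273/5 * 50/100 = 6273/10
Step 3: decrease by 15% => multiply by 85/100
  6273/10 * 85/100 = 106641/200
Final value = 106641/200

106641/200


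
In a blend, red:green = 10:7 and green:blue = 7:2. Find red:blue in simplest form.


Given a:b = 10:7 and b:c = 7:2
Make b consistent. Multiply first ratio by 7: a:b = 70:49
Multiply second ratio by 7: b:c = 49:14
Now b = 49 in both, so a:b:c = 70:49:14
Therefore a:c = 70:14
Simplify by GCD: a:c = 5:1

5:1
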